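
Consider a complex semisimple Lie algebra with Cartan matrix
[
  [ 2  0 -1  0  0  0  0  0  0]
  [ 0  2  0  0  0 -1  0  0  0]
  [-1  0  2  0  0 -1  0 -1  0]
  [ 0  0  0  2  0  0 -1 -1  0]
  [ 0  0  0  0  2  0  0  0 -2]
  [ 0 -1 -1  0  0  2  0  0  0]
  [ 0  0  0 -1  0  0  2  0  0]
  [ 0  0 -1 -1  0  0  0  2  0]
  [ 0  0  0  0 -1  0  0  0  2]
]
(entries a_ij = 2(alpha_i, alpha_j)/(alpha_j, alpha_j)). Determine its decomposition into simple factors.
The diagram associated to this matrix has two connected components: the simple roots {alpha_5, alpha_9} form a chain of 2 nodes with a double edge at one end; the terminal node there is the unique short simple root (B_2), and {alpha_1, alpha_2, alpha_3, alpha_4, alpha_6, alpha_7, alpha_8} form a chain of 6 nodes with one extra node attached to the third node from one end (E_7). A semisimple Lie algebra decomposes uniquely as the direct sum of simple ideals, one per connected component of its Dynkin diagram, so g ≅ B_2 ⊕ E_7 (dimension 10 + 133 = 143).

B_2 (so(5)) + E_7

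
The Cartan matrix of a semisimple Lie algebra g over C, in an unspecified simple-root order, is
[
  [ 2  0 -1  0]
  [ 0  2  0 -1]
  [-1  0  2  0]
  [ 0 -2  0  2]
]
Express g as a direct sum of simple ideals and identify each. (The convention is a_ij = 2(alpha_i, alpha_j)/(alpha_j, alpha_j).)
A_2 (sl(3)) + B_2 (so(5))

The diagram associated to this matrix has two connected components: the simple roots {alpha_1, alpha_3} form a chain of 2 nodes with single edges (A_2), and {alpha_2, alpha_4} form a chain of 2 nodes with a double edge at one end; the terminal node there is the unique short simple root (B_2). A semisimple Lie algebra decomposes uniquely as the direct sum of simple ideals, one per connected component of its Dynkin diagram, so g ≅ A_2 ⊕ B_2 (dimension 8 + 10 = 18).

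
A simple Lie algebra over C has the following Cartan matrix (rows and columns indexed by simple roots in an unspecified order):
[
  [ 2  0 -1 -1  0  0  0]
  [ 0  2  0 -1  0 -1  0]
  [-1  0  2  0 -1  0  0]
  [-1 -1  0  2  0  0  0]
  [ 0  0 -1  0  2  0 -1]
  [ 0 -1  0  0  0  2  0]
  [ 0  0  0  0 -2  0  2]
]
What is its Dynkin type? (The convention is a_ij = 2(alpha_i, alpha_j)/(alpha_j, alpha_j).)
The matrix has rank 7 with 2's on the diagonal. Reading the off-diagonal entries as Dynkin edges (a single edge where a_ij = a_ji = -1; a double or triple edge where a_ij * a_ji = 2 or 3), the diagram is a chain of 7 nodes with a double edge at one end; the terminal node there is the unique long simple root (C_7). One simple-root ordering that puts it in standard form is (alpha_6, alpha_2, alpha_4, alpha_1, alpha_3, alpha_5, alpha_7). So the algebra is type C_7, i.e. sp(14).

C_7 (sp(14))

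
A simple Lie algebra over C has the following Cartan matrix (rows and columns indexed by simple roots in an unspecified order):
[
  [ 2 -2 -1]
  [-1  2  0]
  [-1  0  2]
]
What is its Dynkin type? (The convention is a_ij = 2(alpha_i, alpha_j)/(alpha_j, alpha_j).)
B_3

The matrix has rank 3 with 2's on the diagonal. Reading the off-diagonal entries as Dynkin edges (a single edge where a_ij = a_ji = -1; a double or triple edge where a_ij * a_ji = 2 or 3), the diagram is a chain of 3 nodes with a double edge at one end; the terminal node there is the unique short simple root (B_3). One simple-root ordering that puts it in standard form is (alpha_3, alpha_1, alpha_2). So the algebra is type B_3, i.e. so(7).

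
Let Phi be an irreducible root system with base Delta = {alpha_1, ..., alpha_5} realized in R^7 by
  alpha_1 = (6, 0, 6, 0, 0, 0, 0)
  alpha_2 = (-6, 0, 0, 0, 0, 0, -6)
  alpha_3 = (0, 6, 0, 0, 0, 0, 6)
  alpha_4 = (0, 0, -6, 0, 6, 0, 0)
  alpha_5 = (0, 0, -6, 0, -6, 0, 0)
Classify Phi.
D_5

Compute the Cartan integers a_ij = 2(alpha_i, alpha_j)/(alpha_j, alpha_j); the resulting 5x5 Cartan matrix is
[[2, -1, 0, -1, -1], [-1, 2, -1, 0, 0], [0, -1, 2, 0, 0], [-1, 0, 0, 2, 0], [-1, 0, 0, 0, 2]].
All simple roots have the same length, so the diagram is simply laced. The associated Dynkin diagram is a chain of 3 nodes with a fork of two nodes at one end (D_5), so the type is D_5 (the algebra so(10)).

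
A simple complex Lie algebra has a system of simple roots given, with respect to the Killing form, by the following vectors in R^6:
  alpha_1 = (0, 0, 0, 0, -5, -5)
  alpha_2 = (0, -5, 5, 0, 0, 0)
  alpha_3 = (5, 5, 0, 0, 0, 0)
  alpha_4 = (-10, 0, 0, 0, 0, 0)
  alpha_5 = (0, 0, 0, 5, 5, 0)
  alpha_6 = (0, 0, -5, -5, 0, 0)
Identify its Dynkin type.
C_6

Compute the Cartan integers a_ij = 2(alpha_i, alpha_j)/(alpha_j, alpha_j); the resulting 6x6 Cartan matrix is
[[2, 0, 0, 0, -1, 0], [0, 2, -1, 0, 0, -1], [0, -1, 2, -1, 0, 0], [0, 0, -2, 2, 0, 0], [-1, 0, 0, 0, 2, -1], [0, -1, 0, 0, -1, 2]].
The roots have two lengths (squared-length ratio 2:1); the short ones are alpha_{1,2,3,5,6}. The associated Dynkin diagram is a chain of 6 nodes with a double edge at one end; the terminal node there is the unique long simple root (C_6), so the type is C_6 (the algebra sp(12)).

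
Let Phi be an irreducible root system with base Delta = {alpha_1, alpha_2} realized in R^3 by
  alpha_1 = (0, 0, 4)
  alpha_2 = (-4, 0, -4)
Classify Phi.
Compute the Cartan integers a_ij = 2(alpha_i, alpha_j)/(alpha_j, alpha_j); the resulting 2x2 Cartan matrix is
[[2, -1], [-2, 2]].
The roots have two lengths (squared-length ratio 2:1); the short ones are alpha_{1}. The associated Dynkin diagram is a chain of 2 nodes with a double edge at one end; the terminal node there is the unique short simple root (B_2), so the type is B_2 (the algebra so(5)).

type B_2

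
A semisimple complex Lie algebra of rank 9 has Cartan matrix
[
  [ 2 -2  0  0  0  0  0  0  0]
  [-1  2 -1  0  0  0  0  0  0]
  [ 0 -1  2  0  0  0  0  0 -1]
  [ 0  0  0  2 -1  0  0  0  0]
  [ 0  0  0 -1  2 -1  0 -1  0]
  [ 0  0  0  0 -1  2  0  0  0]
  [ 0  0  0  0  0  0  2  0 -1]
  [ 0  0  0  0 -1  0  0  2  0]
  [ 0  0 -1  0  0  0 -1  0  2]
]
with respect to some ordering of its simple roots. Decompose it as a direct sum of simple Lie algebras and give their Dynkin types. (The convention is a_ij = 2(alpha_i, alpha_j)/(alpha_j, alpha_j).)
C_5 + D_4

The diagram associated to this matrix has two connected components: the simple roots {alpha_1, alpha_2, alpha_3, alpha_7, alpha_9} form a chain of 5 nodes with a double edge at one end; the terminal node there is the unique long simple root (C_5), and {alpha_4, alpha_5, alpha_6, alpha_8} form a chain of 2 nodes with a fork of two nodes at one end (D_4). A semisimple Lie algebra decomposes uniquely as the direct sum of simple ideals, one per connected component of its Dynkin diagram, so g ≅ C_5 ⊕ D_4 (dimension 55 + 28 = 83).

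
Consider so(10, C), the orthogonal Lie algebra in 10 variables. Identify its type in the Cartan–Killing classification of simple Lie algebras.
D_5

This is so(10) with 10 even, which has dimension 10(10-1)/2 = 45 and rank 10/2 = 5. In the classification of classical Lie algebras, the orthogonal algebra so(2n) in an even number of variables has type D_n; here n = 5, so the Dynkin diagram is a chain of 3 nodes with a fork of two nodes at one end (D_5). Hence the type is D_5.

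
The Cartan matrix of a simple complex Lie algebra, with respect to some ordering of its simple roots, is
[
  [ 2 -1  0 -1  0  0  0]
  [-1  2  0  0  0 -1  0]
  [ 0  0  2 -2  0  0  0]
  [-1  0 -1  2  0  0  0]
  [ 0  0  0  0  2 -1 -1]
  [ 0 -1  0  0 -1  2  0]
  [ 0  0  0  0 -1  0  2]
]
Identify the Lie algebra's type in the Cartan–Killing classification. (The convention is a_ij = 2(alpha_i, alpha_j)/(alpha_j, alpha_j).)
The matrix has rank 7 with 2's on the diagonal. Reading the off-diagonal entries as Dynkin edges (a single edge where a_ij = a_ji = -1; a double or triple edge where a_ij * a_ji = 2 or 3), the diagram is a chain of 7 nodes with a double edge at one end; the terminal node there is the unique long simple root (C_7). One simple-root ordering that puts it in standard form is (alpha_7, alpha_5, alpha_6, alpha_2, alpha_1, alpha_4, alpha_3). So the algebra is type C_7, i.e. sp(14).

type C_7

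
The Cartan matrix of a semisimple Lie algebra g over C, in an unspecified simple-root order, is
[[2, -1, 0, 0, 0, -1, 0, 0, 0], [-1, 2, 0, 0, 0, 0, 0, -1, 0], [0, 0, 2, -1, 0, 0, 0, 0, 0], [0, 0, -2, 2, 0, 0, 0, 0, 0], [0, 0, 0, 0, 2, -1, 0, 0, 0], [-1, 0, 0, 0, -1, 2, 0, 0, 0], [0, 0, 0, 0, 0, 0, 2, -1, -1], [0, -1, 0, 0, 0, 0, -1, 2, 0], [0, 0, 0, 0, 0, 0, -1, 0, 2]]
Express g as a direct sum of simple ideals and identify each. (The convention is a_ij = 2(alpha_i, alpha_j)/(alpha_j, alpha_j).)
The diagram associated to this matrix has two connected components: the simple roots {alpha_1, alpha_2, alpha_5, alpha_6, alpha_7, alpha_8, alpha_9} form a chain of 7 nodes with single edges (A_7), and {alpha_3, alpha_4} form a chain of 2 nodes with a double edge at one end; the terminal node there is the unique short simple root (B_2). A semisimple Lie algebra decomposes uniquely as the direct sum of simple ideals, one per connected component of its Dynkin diagram, so g ≅ A_7 ⊕ B_2 (dimension 63 + 10 = 73).

A_7 (sl(8)) ⊕ B_2 (so(5))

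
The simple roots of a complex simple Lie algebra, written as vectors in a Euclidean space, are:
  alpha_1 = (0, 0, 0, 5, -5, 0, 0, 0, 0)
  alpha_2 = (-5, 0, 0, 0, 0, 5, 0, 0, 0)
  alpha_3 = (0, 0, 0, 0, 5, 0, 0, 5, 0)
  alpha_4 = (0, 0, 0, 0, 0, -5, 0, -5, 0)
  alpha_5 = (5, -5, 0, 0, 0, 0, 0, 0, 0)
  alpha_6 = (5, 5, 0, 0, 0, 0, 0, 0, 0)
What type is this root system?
Compute the Cartan integers a_ij = 2(alpha_i, alpha_j)/(alpha_j, alpha_j); the resulting 6x6 Cartan matrix is
[[2, 0, -1, 0, 0, 0], [0, 2, 0, -1, -1, -1], [-1, 0, 2, -1, 0, 0], [0, -1, -1, 2, 0, 0], [0, -1, 0, 0, 2, 0], [0, -1, 0, 0, 0, 2]].
All simple roots have the same length, so the diagram is simply laced. The associated Dynkin diagram is a chain of 4 nodes with a fork of two nodes at one end (D_6), so the type is D_6 (the algebra so(12)).

D_6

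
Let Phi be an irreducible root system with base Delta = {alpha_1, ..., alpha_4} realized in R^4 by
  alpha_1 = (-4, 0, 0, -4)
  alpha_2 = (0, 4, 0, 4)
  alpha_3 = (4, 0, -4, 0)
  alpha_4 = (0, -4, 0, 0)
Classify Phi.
B_4 (so(9))

Compute the Cartan integers a_ij = 2(alpha_i, alpha_j)/(alpha_j, alpha_j); the resulting 4x4 Cartan matrix is
[[2, -1, -1, 0], [-1, 2, 0, -2], [-1, 0, 2, 0], [0, -1, 0, 2]].
The roots have two lengths (squared-length ratio 2:1); the short ones are alpha_{4}. The associated Dynkin diagram is a chain of 4 nodes with a double edge at one end; the terminal node there is the unique short simple root (B_4), so the type is B_4 (the algebra so(9)).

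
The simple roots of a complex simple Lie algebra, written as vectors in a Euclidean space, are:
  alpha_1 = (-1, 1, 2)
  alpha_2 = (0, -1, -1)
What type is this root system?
Compute the Cartan integers a_ij = 2(alpha_i, alpha_j)/(alpha_j, alpha_j); the resulting 2x2 Cartan matrix is
[[2, -3], [-1, 2]].
The roots have two lengths (squared-length ratio 3:1); the short ones are alpha_{2}. The associated Dynkin diagram is two nodes joined by a triple edge (G_2), so the type is G_2.

type G_2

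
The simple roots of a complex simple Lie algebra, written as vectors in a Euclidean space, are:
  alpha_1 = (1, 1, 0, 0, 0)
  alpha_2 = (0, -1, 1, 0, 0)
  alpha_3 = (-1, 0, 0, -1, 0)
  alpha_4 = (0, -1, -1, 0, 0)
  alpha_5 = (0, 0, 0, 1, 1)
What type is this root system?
Compute the Cartan integers a_ij = 2(alpha_i, alpha_j)/(alpha_j, alpha_j); the resulting 5x5 Cartan matrix is
[[2, -1, -1, -1, 0], [-1, 2, 0, 0, 0], [-1, 0, 2, 0, -1], [-1, 0, 0, 2, 0], [0, 0, -1, 0, 2]].
All simple roots have the same length, so the diagram is simply laced. The associated Dynkin diagram is a chain of 3 nodes with a fork of two nodes at one end (D_5), so the type is D_5 (the algebra so(10)).

D_5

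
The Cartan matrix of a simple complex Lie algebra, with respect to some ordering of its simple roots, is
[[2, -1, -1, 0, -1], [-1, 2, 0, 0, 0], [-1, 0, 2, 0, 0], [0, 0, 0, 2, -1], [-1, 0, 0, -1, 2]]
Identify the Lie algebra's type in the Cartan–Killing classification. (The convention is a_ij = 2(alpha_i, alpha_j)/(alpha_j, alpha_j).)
The matrix has rank 5 with 2's on the diagonal. Reading the off-diagonal entries as Dynkin edges (a single edge where a_ij = a_ji = -1; a double or triple edge where a_ij * a_ji = 2 or 3), the diagram is a chain of 3 nodes with a fork of two nodes at one end (D_5). One simple-root ordering that puts it in standard form is (alpha_4, alpha_5, alpha_1, alpha_3, alpha_2). So the algebra is type D_5, i.e. so(10).

type D_5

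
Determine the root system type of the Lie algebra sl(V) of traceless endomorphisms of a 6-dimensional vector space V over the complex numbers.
type A_5

This is sl(6), which has dimension 6^2 - 1 = 35 and rank 6 - 1 = 5 (a Cartan subalgebra is the diagonal traceless matrices). In the classification of classical Lie algebras, the special linear algebra sl(n+1) has type A_n; here n = 5, so the Dynkin diagram is a chain of 5 nodes with single edges (A_5). Hence the type is A_5.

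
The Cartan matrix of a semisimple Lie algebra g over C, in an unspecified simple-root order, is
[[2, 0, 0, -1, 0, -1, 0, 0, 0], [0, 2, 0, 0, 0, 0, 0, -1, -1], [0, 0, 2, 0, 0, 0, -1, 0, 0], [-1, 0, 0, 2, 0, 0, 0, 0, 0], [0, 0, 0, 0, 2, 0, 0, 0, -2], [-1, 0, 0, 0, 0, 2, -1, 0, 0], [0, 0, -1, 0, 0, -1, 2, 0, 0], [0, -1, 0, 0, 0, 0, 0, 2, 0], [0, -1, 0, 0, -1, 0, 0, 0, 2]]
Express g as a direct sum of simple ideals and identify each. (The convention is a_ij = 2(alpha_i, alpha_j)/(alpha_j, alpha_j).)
The diagram associated to this matrix has two connected components: the simple roots {alpha_1, alpha_3, alpha_4, alpha_6, alpha_7} form a chain of 5 nodes with single edges (A_5), and {alpha_2, alpha_5, alpha_8, alpha_9} form a chain of 4 nodes with a double edge at one end; the terminal node there is the unique long simple root (C_4). A semisimple Lie algebra decomposes uniquely as the direct sum of simple ideals, one per connected component of its Dynkin diagram, so g ≅ A_5 ⊕ C_4 (dimension 35 + 36 = 71).

A5 + C4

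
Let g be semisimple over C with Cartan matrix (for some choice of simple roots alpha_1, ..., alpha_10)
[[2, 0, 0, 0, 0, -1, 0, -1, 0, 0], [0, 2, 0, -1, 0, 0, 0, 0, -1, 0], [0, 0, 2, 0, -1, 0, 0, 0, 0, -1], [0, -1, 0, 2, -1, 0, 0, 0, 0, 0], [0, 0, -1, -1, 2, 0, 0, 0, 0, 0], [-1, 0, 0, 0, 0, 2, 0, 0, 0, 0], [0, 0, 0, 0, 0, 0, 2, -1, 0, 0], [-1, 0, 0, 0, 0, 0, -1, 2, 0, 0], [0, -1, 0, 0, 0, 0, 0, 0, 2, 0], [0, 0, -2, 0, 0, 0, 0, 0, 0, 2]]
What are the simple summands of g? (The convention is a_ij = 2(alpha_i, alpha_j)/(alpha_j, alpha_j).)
The diagram associated to this matrix has two connected components: the simple roots {alpha_1, alpha_6, alpha_7, alpha_8} form a chain of 4 nodes with single edges (A_4), and {alpha_2, alpha_3, alpha_4, alpha_5, alpha_9, alpha_10} form a chain of 6 nodes with a double edge at one end; the terminal node there is the unique long simple root (C_6). A semisimple Lie algebra decomposes uniquely as the direct sum of simple ideals, one per connected component of its Dynkin diagram, so g ≅ A_4 ⊕ C_6 (dimension 24 + 78 = 102).

type A_4 + type C_6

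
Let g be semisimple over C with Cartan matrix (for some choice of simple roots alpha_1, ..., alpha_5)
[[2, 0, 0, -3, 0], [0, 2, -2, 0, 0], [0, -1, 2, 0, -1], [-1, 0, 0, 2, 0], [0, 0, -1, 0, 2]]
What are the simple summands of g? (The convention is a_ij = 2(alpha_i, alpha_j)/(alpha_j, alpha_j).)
C3 + G2

The diagram associated to this matrix has two connected components: the simple roots {alpha_2, alpha_3, alpha_5} form a chain of 3 nodes with a double edge at one end; the terminal node there is the unique long simple root (C_3), and {alpha_1, alpha_4} form two nodes joined by a triple edge (G_2). A semisimple Lie algebra decomposes uniquely as the direct sum of simple ideals, one per connected component of its Dynkin diagram, so g ≅ C_3 ⊕ G_2 (dimension 21 + 14 = 35).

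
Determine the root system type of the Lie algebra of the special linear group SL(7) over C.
A_6 (sl(7))

This is sl(7), which has dimension 7^2 - 1 = 48 and rank 7 - 1 = 6 (a Cartan subalgebra is the diagonal traceless matrices). In the classification of classical Lie algebras, the special linear algebra sl(n+1) has type A_n; here n = 6, so the Dynkin diagram is a chain of 6 nodes with single edges (A_6). Hence the type is A_6.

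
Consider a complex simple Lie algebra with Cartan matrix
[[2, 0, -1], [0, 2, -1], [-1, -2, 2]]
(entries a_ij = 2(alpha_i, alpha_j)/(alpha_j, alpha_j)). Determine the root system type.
type B_3

The matrix has rank 3 with 2's on the diagonal. Reading the off-diagonal entries as Dynkin edges (a single edge where a_ij = a_ji = -1; a double or triple edge where a_ij * a_ji = 2 or 3), the diagram is a chain of 3 nodes with a double edge at one end; the terminal node there is the unique short simple root (B_3). One simple-root ordering that puts it in standard form is (alpha_1, alpha_3, alpha_2). So the algebra is type B_3, i.e. so(7).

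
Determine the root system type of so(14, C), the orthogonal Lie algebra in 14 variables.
D_7

This is so(14) with 14 even, which has dimension 14(14-1)/2 = 91 and rank 14/2 = 7. In the classification of classical Lie algebras, the orthogonal algebra so(2n) in an even number of variables has type D_n; here n = 7, so the Dynkin diagram is a chain of 5 nodes with a fork of two nodes at one end (D_7). Hence the type is D_7.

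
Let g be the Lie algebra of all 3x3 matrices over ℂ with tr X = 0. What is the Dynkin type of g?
This is sl(3), which has dimension 3^2 - 1 = 8 and rank 3 - 1 = 2 (a Cartan subalgebra is the diagonal traceless matrices). In the classification of classical Lie algebras, the special linear algebra sl(n+1) has type A_n; here n = 2, so the Dynkin diagram is a chain of 2 nodes with single edges (A_2). Hence the type is A_2.

A_2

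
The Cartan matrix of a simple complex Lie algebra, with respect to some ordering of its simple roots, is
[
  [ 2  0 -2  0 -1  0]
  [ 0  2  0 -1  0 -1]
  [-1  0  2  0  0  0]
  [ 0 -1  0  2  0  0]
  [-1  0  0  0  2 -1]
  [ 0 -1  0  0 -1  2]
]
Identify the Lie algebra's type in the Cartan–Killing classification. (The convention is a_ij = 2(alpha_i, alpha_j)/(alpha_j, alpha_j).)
The matrix has rank 6 with 2's on the diagonal. Reading the off-diagonal entries as Dynkin edges (a single edge where a_ij = a_ji = -1; a double or triple edge where a_ij * a_ji = 2 or 3), the diagram is a chain of 6 nodes with a double edge at one end; the terminal node there is the unique short simple root (B_6). One simple-root ordering that puts it in standard form is (alpha_4, alpha_2, alpha_6, alpha_5, alpha_1, alpha_3). So the algebra is type B_6, i.e. so(13).

B6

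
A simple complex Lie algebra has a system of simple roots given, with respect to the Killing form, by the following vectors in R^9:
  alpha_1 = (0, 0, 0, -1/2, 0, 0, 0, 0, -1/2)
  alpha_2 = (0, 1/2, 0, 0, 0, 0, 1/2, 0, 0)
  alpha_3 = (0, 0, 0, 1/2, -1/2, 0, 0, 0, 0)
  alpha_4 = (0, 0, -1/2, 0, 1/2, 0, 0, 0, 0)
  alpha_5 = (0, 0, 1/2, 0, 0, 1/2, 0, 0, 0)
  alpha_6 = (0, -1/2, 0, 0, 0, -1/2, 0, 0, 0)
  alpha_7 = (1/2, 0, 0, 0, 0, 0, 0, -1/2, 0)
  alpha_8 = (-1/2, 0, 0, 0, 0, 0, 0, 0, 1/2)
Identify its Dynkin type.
type A_8

Compute the Cartan integers a_ij = 2(alpha_i, alpha_j)/(alpha_j, alpha_j); the resulting 8x8 Cartan matrix is
[[2, 0, -1, 0, 0, 0, 0, -1], [0, 2, 0, 0, 0, -1, 0, 0], [-1, 0, 2, -1, 0, 0, 0, 0], [0, 0, -1, 2, -1, 0, 0, 0], [0, 0, 0, -1, 2, -1, 0, 0], [0, -1, 0, 0, -1, 2, 0, 0], [0, 0, 0, 0, 0, 0, 2, -1], [-1, 0, 0, 0, 0, 0, -1, 2]].
All simple roots have the same length, so the diagram is simply laced. The associated Dynkin diagram is a chain of 8 nodes with single edges (A_8), so the type is A_8 (the algebra sl(9)).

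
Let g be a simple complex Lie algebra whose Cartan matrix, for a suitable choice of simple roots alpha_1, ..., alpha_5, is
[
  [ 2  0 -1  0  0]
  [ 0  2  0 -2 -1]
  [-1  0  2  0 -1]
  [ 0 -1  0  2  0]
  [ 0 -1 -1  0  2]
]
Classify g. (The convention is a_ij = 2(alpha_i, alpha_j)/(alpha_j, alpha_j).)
B_5

The matrix has rank 5 with 2's on the diagonal. Reading the off-diagonal entries as Dynkin edges (a single edge where a_ij = a_ji = -1; a double or triple edge where a_ij * a_ji = 2 or 3), the diagram is a chain of 5 nodes with a double edge at one end; the terminal node there is the unique short simple root (B_5). One simple-root ordering that puts it in standard form is (alpha_1, alpha_3, alpha_5, alpha_2, alpha_4). So the algebra is type B_5, i.e. so(11).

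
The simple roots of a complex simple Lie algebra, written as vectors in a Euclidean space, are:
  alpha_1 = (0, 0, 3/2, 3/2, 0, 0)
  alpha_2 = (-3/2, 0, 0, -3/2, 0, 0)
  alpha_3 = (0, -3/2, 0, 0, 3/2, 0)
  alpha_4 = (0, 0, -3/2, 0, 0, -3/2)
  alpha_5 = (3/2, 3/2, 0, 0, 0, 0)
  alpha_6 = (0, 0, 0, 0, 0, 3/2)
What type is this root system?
B_6 (so(13))

Compute the Cartan integers a_ij = 2(alpha_i, alpha_j)/(alpha_j, alpha_j); the resulting 6x6 Cartan matrix is
[[2, -1, 0, -1, 0, 0], [-1, 2, 0, 0, -1, 0], [0, 0, 2, 0, -1, 0], [-1, 0, 0, 2, 0, -2], [0, -1, -1, 0, 2, 0], [0, 0, 0, -1, 0, 2]].
The roots have two lengths (squared-length ratio 2:1); the short ones are alpha_{6}. The associated Dynkin diagram is a chain of 6 nodes with a double edge at one end; the terminal node there is the unique short simple root (B_6), so the type is B_6 (the algebra so(13)).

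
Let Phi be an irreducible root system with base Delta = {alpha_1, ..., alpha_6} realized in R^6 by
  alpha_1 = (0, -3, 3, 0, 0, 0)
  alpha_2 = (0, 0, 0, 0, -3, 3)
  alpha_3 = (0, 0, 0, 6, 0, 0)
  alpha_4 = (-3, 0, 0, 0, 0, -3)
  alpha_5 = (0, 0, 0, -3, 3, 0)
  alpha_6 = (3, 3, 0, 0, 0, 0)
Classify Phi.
type C_6

Compute the Cartan integers a_ij = 2(alpha_i, alpha_j)/(alpha_j, alpha_j); the resulting 6x6 Cartan matrix is
[[2, 0, 0, 0, 0, -1], [0, 2, 0, -1, -1, 0], [0, 0, 2, 0, -2, 0], [0, -1, 0, 2, 0, -1], [0, -1, -1, 0, 2, 0], [-1, 0, 0, -1, 0, 2]].
The roots have two lengths (squared-length ratio 2:1); the short ones are alpha_{1,2,4,5,6}. The associated Dynkin diagram is a chain of 6 nodes with a double edge at one end; the terminal node there is the unique long simple root (C_6), so the type is C_6 (the algebra sp(12)).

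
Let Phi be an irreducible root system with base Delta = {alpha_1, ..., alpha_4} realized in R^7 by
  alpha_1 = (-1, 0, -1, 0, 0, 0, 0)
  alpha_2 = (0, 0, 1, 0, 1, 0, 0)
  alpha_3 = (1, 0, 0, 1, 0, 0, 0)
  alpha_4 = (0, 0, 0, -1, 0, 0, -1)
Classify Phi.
Compute the Cartan integers a_ij = 2(alpha_i, alpha_j)/(alpha_j, alpha_j); the resulting 4x4 Cartan matrix is
[[2, -1, -1, 0], [-1, 2, 0, 0], [-1, 0, 2, -1], [0, 0, -1, 2]].
All simple roots have the same length, so the diagram is simply laced. The associated Dynkin diagram is a chain of 4 nodes with single edges (A_4), so the type is A_4 (the algebra sl(5)).

A_4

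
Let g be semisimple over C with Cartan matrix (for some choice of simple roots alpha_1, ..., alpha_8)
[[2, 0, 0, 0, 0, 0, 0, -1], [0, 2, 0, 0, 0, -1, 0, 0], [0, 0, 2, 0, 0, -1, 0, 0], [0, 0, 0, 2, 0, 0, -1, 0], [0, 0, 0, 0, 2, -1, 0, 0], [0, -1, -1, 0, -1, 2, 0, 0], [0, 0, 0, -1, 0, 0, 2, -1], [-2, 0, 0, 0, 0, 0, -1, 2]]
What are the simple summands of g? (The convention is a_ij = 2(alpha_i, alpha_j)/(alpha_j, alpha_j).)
The diagram associated to this matrix has two connected components: the simple roots {alpha_1, alpha_4, alpha_7, alpha_8} form a chain of 4 nodes with a double edge at one end; the terminal node there is the unique short simple root (B_4), and {alpha_2, alpha_3, alpha_5, alpha_6} form a chain of 2 nodes with a fork of two nodes at one end (D_4). A semisimple Lie algebra decomposes uniquely as the direct sum of simple ideals, one per connected component of its Dynkin diagram, so g ≅ B_4 ⊕ D_4 (dimension 36 + 28 = 64).

B_4 (so(9)) ⊕ D_4 (so(8))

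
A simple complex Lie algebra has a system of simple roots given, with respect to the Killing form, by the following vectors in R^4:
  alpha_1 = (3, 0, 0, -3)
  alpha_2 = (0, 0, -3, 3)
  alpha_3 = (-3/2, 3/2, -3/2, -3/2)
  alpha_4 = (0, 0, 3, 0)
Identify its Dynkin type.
F_4

Compute the Cartan integers a_ij = 2(alpha_i, alpha_j)/(alpha_j, alpha_j); the resulting 4x4 Cartan matrix is
[[2, -1, 0, 0], [-1, 2, 0, -2], [0, 0, 2, -1], [0, -1, -1, 2]].
The roots have two lengths (squared-length ratio 2:1); the short ones are alpha_{3,4}. The associated Dynkin diagram is a chain of 4 nodes with a double edge between the middle two (F_4), so the type is F_4.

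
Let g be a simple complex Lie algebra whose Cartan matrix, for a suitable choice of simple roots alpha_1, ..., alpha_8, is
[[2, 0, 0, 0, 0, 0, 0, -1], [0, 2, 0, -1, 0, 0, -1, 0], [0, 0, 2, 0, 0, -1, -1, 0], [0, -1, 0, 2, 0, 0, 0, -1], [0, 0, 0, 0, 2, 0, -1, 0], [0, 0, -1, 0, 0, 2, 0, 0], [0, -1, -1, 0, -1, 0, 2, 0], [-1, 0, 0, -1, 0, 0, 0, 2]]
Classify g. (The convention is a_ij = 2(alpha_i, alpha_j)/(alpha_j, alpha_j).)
E_8

The matrix has rank 8 with 2's on the diagonal. Reading the off-diagonal entries as Dynkin edges (a single edge where a_ij = a_ji = -1; a double or triple edge where a_ij * a_ji = 2 or 3), the diagram is a chain of 7 nodes with one extra node attached to the third node from one end (E_8). One simple-root ordering that puts it in standard form is (alpha_6, alpha_5, alpha_3, alpha_7, alpha_2, alpha_4, alpha_8, alpha_1). So the algebra is type E_8.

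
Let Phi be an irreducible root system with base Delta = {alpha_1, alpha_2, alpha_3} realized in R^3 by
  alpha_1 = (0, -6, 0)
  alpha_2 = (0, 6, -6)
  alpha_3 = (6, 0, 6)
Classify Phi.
B3

Compute the Cartan integers a_ij = 2(alpha_i, alpha_j)/(alpha_j, alpha_j); the resulting 3x3 Cartan matrix is
[[2, -1, 0], [-2, 2, -1], [0, -1, 2]].
The roots have two lengths (squared-length ratio 2:1); the short ones are alpha_{1}. The associated Dynkin diagram is a chain of 3 nodes with a double edge at one end; the terminal node there is the unique short simple root (B_3), so the type is B_3 (the algebra so(7)).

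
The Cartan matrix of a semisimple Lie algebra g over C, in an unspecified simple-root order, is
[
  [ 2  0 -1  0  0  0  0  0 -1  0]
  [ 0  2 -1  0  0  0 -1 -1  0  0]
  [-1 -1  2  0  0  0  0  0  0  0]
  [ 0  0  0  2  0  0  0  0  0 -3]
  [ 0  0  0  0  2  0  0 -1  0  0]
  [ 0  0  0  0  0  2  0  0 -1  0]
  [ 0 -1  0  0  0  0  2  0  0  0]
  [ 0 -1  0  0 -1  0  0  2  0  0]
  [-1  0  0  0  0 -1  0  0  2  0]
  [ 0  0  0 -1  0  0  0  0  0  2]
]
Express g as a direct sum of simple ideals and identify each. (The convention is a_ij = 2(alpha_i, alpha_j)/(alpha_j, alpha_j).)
The diagram associated to this matrix has two connected components: the simple roots {alpha_1, alpha_2, alpha_3, alpha_5, alpha_6, alpha_7, alpha_8, alpha_9} form a chain of 7 nodes with one extra node attached to the third node from one end (E_8), and {alpha_4, alpha_10} form two nodes joined by a triple edge (G_2). A semisimple Lie algebra decomposes uniquely as the direct sum of simple ideals, one per connected component of its Dynkin diagram, so g ≅ E_8 ⊕ G_2 (dimension 248 + 14 = 262).

E_8 + G_2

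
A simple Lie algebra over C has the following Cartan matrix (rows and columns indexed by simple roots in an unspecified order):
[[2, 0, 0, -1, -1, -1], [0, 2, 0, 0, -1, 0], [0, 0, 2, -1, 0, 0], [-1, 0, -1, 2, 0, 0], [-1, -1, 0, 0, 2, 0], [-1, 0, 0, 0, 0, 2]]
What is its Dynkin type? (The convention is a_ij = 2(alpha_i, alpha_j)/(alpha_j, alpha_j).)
The matrix has rank 6 with 2's on the diagonal. Reading the off-diagonal entries as Dynkin edges (a single edge where a_ij = a_ji = -1; a double or triple edge where a_ij * a_ji = 2 or 3), the diagram is a chain of 5 nodes with one extra node attached to the third node from one end (E_6). One simple-root ordering that puts it in standard form is (alpha_2, alpha_6, alpha_5, alpha_1, alpha_4, alpha_3). So the algebra is type E_6.

type E_6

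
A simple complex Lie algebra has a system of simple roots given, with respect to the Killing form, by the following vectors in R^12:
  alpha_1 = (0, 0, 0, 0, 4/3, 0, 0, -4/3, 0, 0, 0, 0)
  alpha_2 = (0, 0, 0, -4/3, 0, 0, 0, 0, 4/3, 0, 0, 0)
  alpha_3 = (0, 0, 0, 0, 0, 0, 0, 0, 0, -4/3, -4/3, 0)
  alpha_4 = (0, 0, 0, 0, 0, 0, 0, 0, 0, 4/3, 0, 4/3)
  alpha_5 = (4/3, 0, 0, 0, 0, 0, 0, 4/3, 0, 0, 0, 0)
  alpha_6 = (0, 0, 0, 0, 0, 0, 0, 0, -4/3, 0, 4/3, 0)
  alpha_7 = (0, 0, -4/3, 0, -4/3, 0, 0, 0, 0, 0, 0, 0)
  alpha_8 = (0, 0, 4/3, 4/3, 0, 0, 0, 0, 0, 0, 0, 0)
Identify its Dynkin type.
Compute the Cartan integers a_ij = 2(alpha_i, alpha_j)/(alpha_j, alpha_j); the resulting 8x8 Cartan matrix is
[[2, 0, 0, 0, -1, 0, -1, 0], [0, 2, 0, 0, 0, -1, 0, -1], [0, 0, 2, -1, 0, -1, 0, 0], [0, 0, -1, 2, 0, 0, 0, 0], [-1, 0, 0, 0, 2, 0, 0, 0], [0, -1, -1, 0, 0, 2, 0, 0], [-1, 0, 0, 0, 0, 0, 2, -1], [0, -1, 0, 0, 0, 0, -1, 2]].
All simple roots have the same length, so the diagram is simply laced. The associated Dynkin diagram is a chain of 8 nodes with single edges (A_8), so the type is A_8 (the algebra sl(9)).

type A_8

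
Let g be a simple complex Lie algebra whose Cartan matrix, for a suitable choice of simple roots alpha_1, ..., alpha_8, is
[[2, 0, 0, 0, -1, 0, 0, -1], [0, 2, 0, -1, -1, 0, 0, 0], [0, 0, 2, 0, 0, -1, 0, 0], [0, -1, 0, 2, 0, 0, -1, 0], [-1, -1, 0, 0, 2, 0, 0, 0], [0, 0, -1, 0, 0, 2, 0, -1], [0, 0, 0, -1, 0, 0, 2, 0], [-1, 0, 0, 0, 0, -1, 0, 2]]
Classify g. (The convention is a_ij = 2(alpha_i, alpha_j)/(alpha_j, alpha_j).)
A8

The matrix has rank 8 with 2's on the diagonal. Reading the off-diagonal entries as Dynkin edges (a single edge where a_ij = a_ji = -1; a double or triple edge where a_ij * a_ji = 2 or 3), the diagram is a chain of 8 nodes with single edges (A_8). One simple-root ordering that puts it in standard form is (alpha_7, alpha_4, alpha_2, alpha_5, alpha_1, alpha_8, alpha_6, alpha_3). So the algebra is type A_8, i.e. sl(9).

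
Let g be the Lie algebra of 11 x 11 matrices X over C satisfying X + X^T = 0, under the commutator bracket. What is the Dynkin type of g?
B_5 (so(11))

This is so(11) with 11 odd, which has dimension 11(11-1)/2 = 55 and rank (11-1)/2 = 5. In the classification of classical Lie algebras, the orthogonal algebra so(2n+1) in an odd number of variables has type B_n; here n = 5, so the Dynkin diagram is a chain of 5 nodes with a double edge at one end; the terminal node there is the unique short simple root (B_5). Hence the type is B_5.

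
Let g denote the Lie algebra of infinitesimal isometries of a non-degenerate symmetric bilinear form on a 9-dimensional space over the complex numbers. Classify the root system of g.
B4

This is so(9) with 9 odd, which has dimension 9(9-1)/2 = 36 and rank (9-1)/2 = 4. In the classification of classical Lie algebras, the orthogonal algebra so(2n+1) in an odd number of variables has type B_n; here n = 4, so the Dynkin diagram is a chain of 4 nodes with a double edge at one end; the terminal node there is the unique short simple root (B_4). Hence the type is B_4.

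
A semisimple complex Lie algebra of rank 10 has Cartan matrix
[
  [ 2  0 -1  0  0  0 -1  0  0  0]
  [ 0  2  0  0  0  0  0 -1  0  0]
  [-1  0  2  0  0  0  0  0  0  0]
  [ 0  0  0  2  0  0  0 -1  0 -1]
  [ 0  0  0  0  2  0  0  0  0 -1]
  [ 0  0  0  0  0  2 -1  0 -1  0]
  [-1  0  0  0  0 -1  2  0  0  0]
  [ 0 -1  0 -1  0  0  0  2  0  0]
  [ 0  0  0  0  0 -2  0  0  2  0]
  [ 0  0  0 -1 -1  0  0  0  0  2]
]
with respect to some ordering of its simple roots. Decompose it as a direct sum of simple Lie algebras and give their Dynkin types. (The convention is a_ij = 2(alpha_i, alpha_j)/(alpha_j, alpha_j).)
The diagram associated to this matrix has two connected components: the simple roots {alpha_2, alpha_4, alpha_5, alpha_8, alpha_10} form a chain of 5 nodes with single edges (A_5), and {alpha_1, alpha_3, alpha_6, alpha_7, alpha_9} form a chain of 5 nodes with a double edge at one end; the terminal node there is the unique long simple root (C_5). A semisimple Lie algebra decomposes uniquely as the direct sum of simple ideals, one per connected component of its Dynkin diagram, so g ≅ A_5 ⊕ C_5 (dimension 35 + 55 = 90).

A_5 (sl(6)) ⊕ C_5 (sp(10))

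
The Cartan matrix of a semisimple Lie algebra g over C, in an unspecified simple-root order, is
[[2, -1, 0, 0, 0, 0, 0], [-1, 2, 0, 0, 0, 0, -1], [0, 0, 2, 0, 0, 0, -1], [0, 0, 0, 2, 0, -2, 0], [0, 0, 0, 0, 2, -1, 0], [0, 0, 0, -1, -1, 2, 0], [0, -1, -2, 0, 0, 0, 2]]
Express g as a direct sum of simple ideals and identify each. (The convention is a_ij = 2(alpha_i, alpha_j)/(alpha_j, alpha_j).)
The diagram associated to this matrix has two connected components: the simple roots {alpha_1, alpha_2, alpha_3, alpha_7} form a chain of 4 nodes with a double edge at one end; the terminal node there is the unique short simple root (B_4), and {alpha_4, alpha_5, alpha_6} form a chain of 3 nodes with a double edge at one end; the terminal node there is the unique long simple root (C_3). A semisimple Lie algebra decomposes uniquely as the direct sum of simple ideals, one per connected component of its Dynkin diagram, so g ≅ B_4 ⊕ C_3 (dimension 36 + 21 = 57).

B_4 (so(9)) ⊕ C_3 (sp(6))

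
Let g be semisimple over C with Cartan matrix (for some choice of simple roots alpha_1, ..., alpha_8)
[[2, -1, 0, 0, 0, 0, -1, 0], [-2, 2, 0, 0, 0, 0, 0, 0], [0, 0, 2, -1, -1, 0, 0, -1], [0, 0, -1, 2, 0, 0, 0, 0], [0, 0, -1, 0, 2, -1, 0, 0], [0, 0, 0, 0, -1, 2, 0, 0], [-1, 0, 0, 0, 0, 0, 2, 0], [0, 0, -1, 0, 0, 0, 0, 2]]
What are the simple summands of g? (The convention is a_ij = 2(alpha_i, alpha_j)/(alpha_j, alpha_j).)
C_3 ⊕ D_5

The diagram associated to this matrix has two connected components: the simple roots {alpha_1, alpha_2, alpha_7} form a chain of 3 nodes with a double edge at one end; the terminal node there is the unique long simple root (C_3), and {alpha_3, alpha_4, alpha_5, alpha_6, alpha_8} form a chain of 3 nodes with a fork of two nodes at one end (D_5). A semisimple Lie algebra decomposes uniquely as the direct sum of simple ideals, one per connected component of its Dynkin diagram, so g ≅ C_3 ⊕ D_5 (dimension 21 + 45 = 66).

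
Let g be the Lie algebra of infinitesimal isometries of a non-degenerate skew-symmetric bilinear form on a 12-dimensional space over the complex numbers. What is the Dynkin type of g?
C_6 (sp(12))

This is sp(12), which has dimension 12(12+1)/2 = 78 and rank 12/2 = 6. In the classification of classical Lie algebras, the symplectic algebra sp(2n) has type C_n; here n = 6, so the Dynkin diagram is a chain of 6 nodes with a double edge at one end; the terminal node there is the unique long simple root (C_6). Hence the type is C_6.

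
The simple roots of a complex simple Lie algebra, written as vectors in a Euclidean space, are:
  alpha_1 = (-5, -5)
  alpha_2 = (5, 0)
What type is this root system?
B2

Compute the Cartan integers a_ij = 2(alpha_i, alpha_j)/(alpha_j, alpha_j); the resulting 2x2 Cartan matrix is
[[2, -2], [-1, 2]].
The roots have two lengths (squared-length ratio 2:1); the short ones are alpha_{2}. The associated Dynkin diagram is a chain of 2 nodes with a double edge at one end; the terminal node there is the unique short simple root (B_2), so the type is B_2 (the algebra so(5)).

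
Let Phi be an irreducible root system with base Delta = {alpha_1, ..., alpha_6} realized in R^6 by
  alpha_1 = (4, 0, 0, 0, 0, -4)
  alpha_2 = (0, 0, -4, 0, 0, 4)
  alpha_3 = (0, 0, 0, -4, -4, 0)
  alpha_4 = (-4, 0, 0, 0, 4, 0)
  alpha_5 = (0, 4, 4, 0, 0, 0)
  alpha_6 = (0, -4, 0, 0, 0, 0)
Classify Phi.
B_6 (so(13))

Compute the Cartan integers a_ij = 2(alpha_i, alpha_j)/(alpha_j, alpha_j); the resulting 6x6 Cartan matrix is
[[2, -1, 0, -1, 0, 0], [-1, 2, 0, 0, -1, 0], [0, 0, 2, -1, 0, 0], [-1, 0, -1, 2, 0, 0], [0, -1, 0, 0, 2, -2], [0, 0, 0, 0, -1, 2]].
The roots have two lengths (squared-length ratio 2:1); the short ones are alpha_{6}. The associated Dynkin diagram is a chain of 6 nodes with a double edge at one end; the terminal node there is the unique short simple root (B_6), so the type is B_6 (the algebra so(13)).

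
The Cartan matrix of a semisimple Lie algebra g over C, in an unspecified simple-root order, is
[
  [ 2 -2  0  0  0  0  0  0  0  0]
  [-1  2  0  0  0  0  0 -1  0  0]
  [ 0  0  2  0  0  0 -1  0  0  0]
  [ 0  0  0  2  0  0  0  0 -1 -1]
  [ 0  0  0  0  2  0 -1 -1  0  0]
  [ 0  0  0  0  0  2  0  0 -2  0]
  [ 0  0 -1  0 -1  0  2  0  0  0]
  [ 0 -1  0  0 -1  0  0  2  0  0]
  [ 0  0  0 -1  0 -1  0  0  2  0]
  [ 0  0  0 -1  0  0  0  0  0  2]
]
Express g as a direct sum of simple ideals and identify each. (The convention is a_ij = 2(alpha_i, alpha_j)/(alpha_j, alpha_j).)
C_4 (sp(8)) + C_6 (sp(12))

The diagram associated to this matrix has two connected components: the simple roots {alpha_4, alpha_6, alpha_9, alpha_10} form a chain of 4 nodes with a double edge at one end; the terminal node there is the unique long simple root (C_4), and {alpha_1, alpha_2, alpha_3, alpha_5, alpha_7, alpha_8} form a chain of 6 nodes with a double edge at one end; the terminal node there is the unique long simple root (C_6). A semisimple Lie algebra decomposes uniquely as the direct sum of simple ideals, one per connected component of its Dynkin diagram, so g ≅ C_4 ⊕ C_6 (dimension 36 + 78 = 114).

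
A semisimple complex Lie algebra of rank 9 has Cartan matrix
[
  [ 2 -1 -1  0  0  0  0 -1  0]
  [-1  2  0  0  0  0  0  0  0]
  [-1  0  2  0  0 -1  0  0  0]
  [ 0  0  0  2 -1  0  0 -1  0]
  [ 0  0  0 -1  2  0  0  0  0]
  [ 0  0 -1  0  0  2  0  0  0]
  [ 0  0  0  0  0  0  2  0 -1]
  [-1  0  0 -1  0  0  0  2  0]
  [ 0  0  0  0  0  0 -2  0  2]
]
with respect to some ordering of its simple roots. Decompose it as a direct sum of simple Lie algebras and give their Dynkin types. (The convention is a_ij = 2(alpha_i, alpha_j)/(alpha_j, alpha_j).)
The diagram associated to this matrix has two connected components: the simple roots {alpha_7, alpha_9} form a chain of 2 nodes with a double edge at one end; the terminal node there is the unique short simple root (B_2), and {alpha_1, alpha_2, alpha_3, alpha_4, alpha_5, alpha_6, alpha_8} form a chain of 6 nodes with one extra node attached to the third node from one end (E_7). A semisimple Lie algebra decomposes uniquely as the direct sum of simple ideals, one per connected component of its Dynkin diagram, so g ≅ B_2 ⊕ E_7 (dimension 10 + 133 = 143).

type B_2 + type E_7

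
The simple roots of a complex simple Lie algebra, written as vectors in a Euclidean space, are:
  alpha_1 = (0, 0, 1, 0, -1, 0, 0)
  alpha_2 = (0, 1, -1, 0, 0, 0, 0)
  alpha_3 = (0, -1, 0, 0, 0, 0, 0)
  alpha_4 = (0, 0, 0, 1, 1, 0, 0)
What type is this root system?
B4

Compute the Cartan integers a_ij = 2(alpha_i, alpha_j)/(alpha_j, alpha_j); the resulting 4x4 Cartan matrix is
[[2, -1, 0, -1], [-1, 2, -2, 0], [0, -1, 2, 0], [-1, 0, 0, 2]].
The roots have two lengths (squared-length ratio 2:1); the short ones are alpha_{3}. The associated Dynkin diagram is a chain of 4 nodes with a double edge at one end; the terminal node there is the unique short simple root (B_4), so the type is B_4 (the algebra so(9)).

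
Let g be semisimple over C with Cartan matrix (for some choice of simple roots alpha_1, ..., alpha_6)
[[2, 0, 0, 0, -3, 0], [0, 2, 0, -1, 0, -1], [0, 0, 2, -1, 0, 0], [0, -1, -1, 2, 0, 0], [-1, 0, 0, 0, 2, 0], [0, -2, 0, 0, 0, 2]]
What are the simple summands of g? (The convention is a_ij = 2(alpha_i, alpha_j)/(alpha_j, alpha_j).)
type C_4 ⊕ type G_2

The diagram associated to this matrix has two connected components: the simple roots {alpha_2, alpha_3, alpha_4, alpha_6} form a chain of 4 nodes with a double edge at one end; the terminal node there is the unique long simple root (C_4), and {alpha_1, alpha_5} form two nodes joined by a triple edge (G_2). A semisimple Lie algebra decomposes uniquely as the direct sum of simple ideals, one per connected component of its Dynkin diagram, so g ≅ C_4 ⊕ G_2 (dimension 36 + 14 = 50).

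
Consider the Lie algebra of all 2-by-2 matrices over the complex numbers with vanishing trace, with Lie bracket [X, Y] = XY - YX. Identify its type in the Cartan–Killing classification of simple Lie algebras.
type A_1

This is sl(2), which has dimension 2^2 - 1 = 3 and rank 2 - 1 = 1 (a Cartan subalgebra is the diagonal traceless matrices). In the classification of classical Lie algebras, the special linear algebra sl(n+1) has type A_n; here n = 1, so the Dynkin diagram is a chain of 1 nodes with single edges (A_1). Hence the type is A_1.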